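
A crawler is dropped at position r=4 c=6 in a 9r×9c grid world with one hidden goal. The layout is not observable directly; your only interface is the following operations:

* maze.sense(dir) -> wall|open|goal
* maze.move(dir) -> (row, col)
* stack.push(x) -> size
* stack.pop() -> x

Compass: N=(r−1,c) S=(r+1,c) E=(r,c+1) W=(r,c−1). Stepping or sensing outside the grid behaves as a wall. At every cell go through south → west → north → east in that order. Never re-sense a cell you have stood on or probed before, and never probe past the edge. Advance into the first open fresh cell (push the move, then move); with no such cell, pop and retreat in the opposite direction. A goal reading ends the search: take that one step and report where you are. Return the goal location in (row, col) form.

# 1. maze.sense(south) -> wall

# 2. maze.sense(west) -> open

# 3. stack.push(west) -> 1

# 4. maze.move(west) -> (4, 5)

# 5. maze.sense(south) -> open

# 6. stack.push(south) -> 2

# 7. maze.move(south) -> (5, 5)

# 8. maze.sense(south) -> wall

# 9. maze.sense(west) -> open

# 10. stack.push(west) -> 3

# 11. maze.move(west) -> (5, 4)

# 12. maze.sense(south) -> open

# 13. stack.push(south) -> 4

# 14. maze.move(south) -> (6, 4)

# 15. maze.sense(south) -> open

# 16. stack.push(south) -> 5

# 17. maze.move(south) -> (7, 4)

# 18. maze.sense(south) -> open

# 19. stack.push(south) -> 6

# 20. maze.move(south) -> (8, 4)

# 21. maze.sense(west) -> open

# 22. stack.push(west) -> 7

# 23. maze.move(west) -> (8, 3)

# 24. maze.sense(west) -> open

# 25. stack.push(west) -> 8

# 26. maze.move(west) -> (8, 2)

# 27. maze.sense(west) -> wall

# 28. maze.sense(north) -> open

# 29. stack.push(north) -> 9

# 30. maze.move(north) -> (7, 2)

# 31. maze.sense(west) -> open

# 32. stack.push(west) -> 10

# 33. maze.move(west) -> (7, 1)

# 34. maze.sense(west) -> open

# 35. stack.push(west) -> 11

# 36. maze.move(west) -> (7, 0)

# 37. maze.sense(south) -> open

# 38. stack.push(south) -> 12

# 39. maze.move(south) -> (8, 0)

# 40. stack.pop() -> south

# 41. maze.move(north) -> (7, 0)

# 42. maze.sense(north) -> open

# 43. stack.push(north) -> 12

# 44. maze.move(north) -> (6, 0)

# 45. maze.sense(north) -> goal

# 46. maze.move(north) -> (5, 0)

Answer: (5, 0)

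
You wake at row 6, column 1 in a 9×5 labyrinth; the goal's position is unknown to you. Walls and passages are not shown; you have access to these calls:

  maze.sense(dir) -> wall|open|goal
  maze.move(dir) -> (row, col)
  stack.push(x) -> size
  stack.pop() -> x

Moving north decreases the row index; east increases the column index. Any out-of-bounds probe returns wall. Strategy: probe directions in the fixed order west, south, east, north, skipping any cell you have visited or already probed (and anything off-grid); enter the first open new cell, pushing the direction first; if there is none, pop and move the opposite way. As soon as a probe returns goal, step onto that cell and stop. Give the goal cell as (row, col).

# 1. maze.sense(dir=west) -> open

# 2. stack.push(x=west) -> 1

# 3. maze.move(dir=west) -> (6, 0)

# 4. maze.sense(dir=south) -> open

# 5. stack.push(x=south) -> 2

# 6. maze.move(dir=south) -> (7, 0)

# 7. maze.sense(dir=south) -> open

# 8. stack.push(x=south) -> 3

# 9. maze.move(dir=south) -> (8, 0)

# 10. maze.sense(dir=east) -> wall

# 11. stack.pop() -> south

# 12. maze.move(dir=north) -> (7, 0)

# 13. maze.sense(dir=east) -> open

# 14. stack.push(x=east) -> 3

# 15. maze.move(dir=east) -> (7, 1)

# 16. maze.sense(dir=east) -> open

# 17. stack.push(x=east) -> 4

# 18. maze.move(dir=east) -> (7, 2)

# 19. maze.sense(dir=south) -> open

# 20. stack.push(x=south) -> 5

# 21. maze.move(dir=south) -> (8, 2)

# 22. maze.sense(dir=east) -> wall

# 23. stack.pop() -> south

# 24. maze.move(dir=north) -> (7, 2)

# 25. maze.sense(dir=east) -> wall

# 26. maze.sense(dir=north) -> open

# 27. stack.push(x=north) -> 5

# 28. maze.move(dir=north) -> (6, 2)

# 29. maze.sense(dir=east) -> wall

# 30. maze.sense(dir=north) -> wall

# 31. stack.pop() -> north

# 32. maze.move(dir=south) -> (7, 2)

# 33. stack.pop() -> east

# 34. maze.move(dir=west) -> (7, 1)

# 35. stack.pop() -> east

# 36. maze.move(dir=west) -> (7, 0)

# 37. stack.pop() -> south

# 38. maze.move(dir=north) -> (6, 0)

# 39. maze.sense(dir=north) -> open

# 40. stack.push(x=north) -> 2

# 41. maze.move(dir=north) -> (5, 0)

# 42. maze.sense(dir=east) -> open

# 43. stack.push(x=east) -> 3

# 44. maze.move(dir=east) -> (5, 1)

# 45. maze.sense(dir=north) -> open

# 46. stack.push(x=north) -> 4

# 47. maze.move(dir=north) -> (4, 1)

# 48. maze.sense(dir=west) -> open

# 49. stack.push(x=west) -> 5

# 50. maze.move(dir=west) -> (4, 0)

# 51. maze.sense(dir=north) -> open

# 52. stack.push(x=north) -> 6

# 53. maze.move(dir=north) -> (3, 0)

# 54. maze.sense(dir=east) -> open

# 55. stack.push(x=east) -> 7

# 56. maze.move(dir=east) -> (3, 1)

# 57. maze.sense(dir=east) -> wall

# 58. maze.sense(dir=north) -> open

# 59. stack.push(x=north) -> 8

# 60. maze.move(dir=north) -> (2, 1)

# 61. maze.sense(dir=west) -> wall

# 62. maze.sense(dir=east) -> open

# 63. stack.push(x=east) -> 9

# 64. maze.move(dir=east) -> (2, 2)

# 65. maze.sense(dir=east) -> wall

# 66. maze.sense(dir=north) -> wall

# 67. stack.pop() -> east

# 68. maze.move(dir=west) -> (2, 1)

# 69. maze.sense(dir=north) -> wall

# 70. stack.pop() -> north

# 71. maze.move(dir=south) -> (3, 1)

# 72. stack.pop() -> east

# 73. maze.move(dir=west) -> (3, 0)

# 74. stack.pop() -> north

# 75. maze.move(dir=south) -> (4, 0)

# 76. stack.pop() -> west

# 77. maze.move(dir=east) -> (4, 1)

# 78. maze.sense(dir=east) -> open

# 79. stack.push(x=east) -> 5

# 80. maze.move(dir=east) -> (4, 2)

# 81. maze.sense(dir=east) -> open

# 82. stack.push(x=east) -> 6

# 83. maze.move(dir=east) -> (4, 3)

# 84. maze.sense(dir=south) -> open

# 85. stack.push(x=south) -> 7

# 86. maze.move(dir=south) -> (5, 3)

# 87. maze.sense(dir=east) -> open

# 88. stack.push(x=east) -> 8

# 89. maze.move(dir=east) -> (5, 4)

# 90. maze.sense(dir=south) -> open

# 91. stack.push(x=south) -> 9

# 92. maze.move(dir=south) -> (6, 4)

# 93. maze.sense(dir=south) -> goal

# 94. maze.move(dir=south) -> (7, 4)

Answer: (7, 4)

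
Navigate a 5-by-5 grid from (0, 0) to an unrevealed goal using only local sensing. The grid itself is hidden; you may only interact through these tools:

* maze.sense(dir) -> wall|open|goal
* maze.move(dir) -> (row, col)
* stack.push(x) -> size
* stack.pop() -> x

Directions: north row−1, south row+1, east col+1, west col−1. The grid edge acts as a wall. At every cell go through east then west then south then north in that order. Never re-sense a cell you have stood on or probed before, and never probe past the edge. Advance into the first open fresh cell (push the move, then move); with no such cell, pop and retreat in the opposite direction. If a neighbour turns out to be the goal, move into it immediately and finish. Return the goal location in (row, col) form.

Now I run maze.sense on dir='east', and see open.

I invoke stack.push on x='east', : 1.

Using maze.move on dir='east', : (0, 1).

I try maze.sense on dir='east', giving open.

Invoking stack.push on x='east', and see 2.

I run maze.move on dir='east', and see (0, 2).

I invoke maze.sense on dir='east', → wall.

Using maze.sense on dir='south', giving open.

Invoking stack.push on x='south', — result: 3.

I use maze.move on dir='south', yielding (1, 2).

I invoke maze.sense on dir='east', yielding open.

Then stack.push on x='east', and observe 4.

I use maze.move on dir='east', giving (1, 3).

I call maze.sense on dir='east', : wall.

I invoke maze.sense on dir='south', : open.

I use stack.push on x='south', : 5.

I invoke maze.move on dir='south', — result: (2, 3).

Then maze.sense on dir='east', and get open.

I call stack.push on x='east', — result: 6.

Calling maze.move on dir='east', yielding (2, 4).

I invoke maze.sense on dir='south', → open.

Invoking stack.push on x='south', giving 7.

Then maze.move on dir='south', which returns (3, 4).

I invoke maze.sense on dir='west', : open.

Then stack.push on x='west', — result: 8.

Next I call maze.move on dir='west', yielding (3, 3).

I use maze.sense on dir='west', → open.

I call stack.push on x='west', — result: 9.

I try maze.move on dir='west', and get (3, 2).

Now I run maze.sense on dir='west', and see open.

Calling stack.push on x='west', and observe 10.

I use maze.move on dir='west', giving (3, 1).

I run maze.sense on dir='west', giving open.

I invoke stack.push on x='west', yielding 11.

Then maze.move on dir='west', and observe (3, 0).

Invoking maze.sense on dir='south', — result: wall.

I call maze.sense on dir='north', and get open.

I invoke stack.push on x='north', yielding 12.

I invoke maze.move on dir='north', → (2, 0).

Calling maze.sense on dir='east', which returns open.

I run stack.push on x='east', giving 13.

Next I call maze.move on dir='east', and observe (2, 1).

I run maze.sense on dir='east', — result: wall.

Calling maze.sense on dir='north', and see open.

I use stack.push on x='north', giving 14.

I use maze.move on dir='north', : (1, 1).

Now I run maze.sense on dir='west', → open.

Then stack.push on x='west', — result: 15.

I call maze.move on dir='west', and observe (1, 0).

Then stack.pop, and get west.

Now I run maze.move on dir='east', → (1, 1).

Next I call stack.pop(), and observe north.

Calling maze.move on dir='south', → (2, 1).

I invoke stack.pop, giving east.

Next I call maze.move on dir='west', : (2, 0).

Invoking stack.pop(), and observe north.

Invoking maze.move on dir='south', and see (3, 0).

Calling stack.pop, giving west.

Then maze.move on dir='east', which returns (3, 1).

I try maze.sense on dir='south', — result: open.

Next I call stack.push on x='south', → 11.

I call maze.move on dir='south', yielding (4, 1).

Then maze.sense on dir='east', — result: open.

Now I run stack.push on x='east', and observe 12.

I use maze.move on dir='east', and get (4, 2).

I invoke maze.sense on dir='east', : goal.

Then maze.move on dir='east', and get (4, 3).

Answer: (4, 3)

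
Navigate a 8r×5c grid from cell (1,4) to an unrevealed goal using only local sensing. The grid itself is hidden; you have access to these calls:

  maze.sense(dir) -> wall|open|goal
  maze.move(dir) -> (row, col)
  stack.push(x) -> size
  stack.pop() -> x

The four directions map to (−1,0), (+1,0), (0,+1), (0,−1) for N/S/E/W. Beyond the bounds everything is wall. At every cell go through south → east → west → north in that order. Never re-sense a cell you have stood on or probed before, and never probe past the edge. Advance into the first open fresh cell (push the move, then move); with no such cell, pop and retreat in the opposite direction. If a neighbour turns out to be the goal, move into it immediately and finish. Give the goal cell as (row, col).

Act: sense[dir→south]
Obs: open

Act: push[x→south]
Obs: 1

Act: move[dir→south]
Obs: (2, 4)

Act: sense[dir→south]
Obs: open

Act: push[x→south]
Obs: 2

Act: move[dir→south]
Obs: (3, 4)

Act: sense[dir→south]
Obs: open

Act: push[x→south]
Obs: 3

Act: move[dir→south]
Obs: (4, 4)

Act: sense[dir→south]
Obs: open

Act: push[x→south]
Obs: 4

Act: move[dir→south]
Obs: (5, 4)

Act: sense[dir→south]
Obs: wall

Act: sense[dir→west]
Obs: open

Act: push[x→west]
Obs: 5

Act: move[dir→west]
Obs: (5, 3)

Act: sense[dir→south]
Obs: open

Act: push[x→south]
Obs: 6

Act: move[dir→south]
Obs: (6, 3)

Act: sense[dir→south]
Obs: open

Act: push[x→south]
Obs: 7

Act: move[dir→south]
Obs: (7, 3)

Act: sense[dir→east]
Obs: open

Act: push[x→east]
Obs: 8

Act: move[dir→east]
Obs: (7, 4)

Act: pop[]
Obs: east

Act: move[dir→west]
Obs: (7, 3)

Act: sense[dir→west]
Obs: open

Act: push[x→west]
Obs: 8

Act: move[dir→west]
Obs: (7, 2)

Act: sense[dir→west]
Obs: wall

Act: sense[dir→north]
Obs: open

Act: push[x→north]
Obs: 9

Act: move[dir→north]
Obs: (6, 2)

Act: sense[dir→west]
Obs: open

Act: push[x→west]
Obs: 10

Act: move[dir→west]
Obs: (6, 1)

Act: sense[dir→west]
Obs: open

Act: push[x→west]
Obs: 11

Act: move[dir→west]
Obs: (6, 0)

Act: sense[dir→south]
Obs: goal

Act: move[dir→south]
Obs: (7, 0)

Answer: (7, 0)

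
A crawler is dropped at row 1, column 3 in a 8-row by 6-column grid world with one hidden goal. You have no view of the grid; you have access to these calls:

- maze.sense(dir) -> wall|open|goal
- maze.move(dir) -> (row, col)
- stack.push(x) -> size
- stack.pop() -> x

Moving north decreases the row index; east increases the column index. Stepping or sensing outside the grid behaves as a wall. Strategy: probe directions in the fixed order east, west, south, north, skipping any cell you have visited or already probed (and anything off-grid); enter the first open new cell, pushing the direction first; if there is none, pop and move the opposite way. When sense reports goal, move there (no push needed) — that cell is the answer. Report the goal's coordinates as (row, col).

$ sense dir='east'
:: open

$ push x='east'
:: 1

$ move dir='east'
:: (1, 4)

$ sense dir='east'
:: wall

$ sense dir='south'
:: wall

$ sense dir='north'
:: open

$ push x='north'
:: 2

$ move dir='north'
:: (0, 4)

$ sense dir='east'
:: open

$ push x='east'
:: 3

$ move dir='east'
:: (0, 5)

$ pop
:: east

$ move dir='west'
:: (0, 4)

$ sense dir='west'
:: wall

$ pop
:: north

$ move dir='south'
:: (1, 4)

$ pop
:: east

$ move dir='west'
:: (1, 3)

$ sense dir='west'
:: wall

$ sense dir='south'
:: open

$ push x='south'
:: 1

$ move dir='south'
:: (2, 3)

$ sense dir='west'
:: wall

$ sense dir='south'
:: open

$ push x='south'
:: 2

$ move dir='south'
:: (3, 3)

$ sense dir='east'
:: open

$ push x='east'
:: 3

$ move dir='east'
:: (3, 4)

$ sense dir='east'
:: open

$ push x='east'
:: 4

$ move dir='east'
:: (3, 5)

$ sense dir='south'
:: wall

$ sense dir='north'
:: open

$ push x='north'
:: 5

$ move dir='north'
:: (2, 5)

$ pop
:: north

$ move dir='south'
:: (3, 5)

$ pop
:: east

$ move dir='west'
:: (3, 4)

$ sense dir='south'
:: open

$ push x='south'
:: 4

$ move dir='south'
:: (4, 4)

$ sense dir='west'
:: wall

$ sense dir='south'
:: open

$ push x='south'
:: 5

$ move dir='south'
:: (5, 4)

$ sense dir='east'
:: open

$ push x='east'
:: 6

$ move dir='east'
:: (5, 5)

$ sense dir='south'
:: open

$ push x='south'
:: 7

$ move dir='south'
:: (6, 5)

$ sense dir='west'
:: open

$ push x='west'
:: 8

$ move dir='west'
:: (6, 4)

$ sense dir='west'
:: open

$ push x='west'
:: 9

$ move dir='west'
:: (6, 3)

$ sense dir='west'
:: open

$ push x='west'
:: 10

$ move dir='west'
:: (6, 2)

$ sense dir='west'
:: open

$ push x='west'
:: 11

$ move dir='west'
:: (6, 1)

$ sense dir='west'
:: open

$ push x='west'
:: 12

$ move dir='west'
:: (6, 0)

$ sense dir='south'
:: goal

$ move dir='south'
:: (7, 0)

Answer: (7, 0)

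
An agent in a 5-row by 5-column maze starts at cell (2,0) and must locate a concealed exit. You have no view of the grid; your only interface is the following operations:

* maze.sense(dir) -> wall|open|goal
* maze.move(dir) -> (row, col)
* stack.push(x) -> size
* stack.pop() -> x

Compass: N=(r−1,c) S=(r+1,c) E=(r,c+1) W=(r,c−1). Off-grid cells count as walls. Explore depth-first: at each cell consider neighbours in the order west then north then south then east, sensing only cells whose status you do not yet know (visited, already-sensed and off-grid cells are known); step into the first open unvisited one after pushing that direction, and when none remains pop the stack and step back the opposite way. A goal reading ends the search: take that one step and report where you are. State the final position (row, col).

Do: maze.sense[dir→north]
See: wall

Do: maze.sense[dir→south]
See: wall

Do: maze.sense[dir→east]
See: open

Do: stack.push[x→east]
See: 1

Do: maze.move[dir→east]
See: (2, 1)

Do: maze.sense[dir→north]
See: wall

Do: maze.sense[dir→south]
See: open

Do: stack.push[x→south]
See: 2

Do: maze.move[dir→south]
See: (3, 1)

Do: maze.sense[dir→south]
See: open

Do: stack.push[x→south]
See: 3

Do: maze.move[dir→south]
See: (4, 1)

Do: maze.sense[dir→west]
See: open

Do: stack.push[x→west]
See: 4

Do: maze.move[dir→west]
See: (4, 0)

Do: stack.pop[]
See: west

Do: maze.move[dir→east]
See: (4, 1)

Do: maze.sense[dir→east]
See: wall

Do: stack.pop[]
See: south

Do: maze.move[dir→north]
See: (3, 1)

Do: maze.sense[dir→east]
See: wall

Do: stack.pop[]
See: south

Do: maze.move[dir→north]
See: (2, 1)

Do: maze.sense[dir→east]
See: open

Do: stack.push[x→east]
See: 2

Do: maze.move[dir→east]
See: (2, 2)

Do: maze.sense[dir→north]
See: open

Do: stack.push[x→north]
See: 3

Do: maze.move[dir→north]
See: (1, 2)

Do: maze.sense[dir→north]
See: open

Do: stack.push[x→north]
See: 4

Do: maze.move[dir→north]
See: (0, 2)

Do: maze.sense[dir→west]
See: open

Do: stack.push[x→west]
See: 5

Do: maze.move[dir→west]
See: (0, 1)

Do: maze.sense[dir→west]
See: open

Do: stack.push[x→west]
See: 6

Do: maze.move[dir→west]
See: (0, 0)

Do: stack.pop[]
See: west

Do: maze.move[dir→east]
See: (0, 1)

Do: stack.pop[]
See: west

Do: maze.move[dir→east]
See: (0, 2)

Do: maze.sense[dir→east]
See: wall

Do: stack.pop[]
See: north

Do: maze.move[dir→south]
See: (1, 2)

Do: maze.sense[dir→east]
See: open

Do: stack.push[x→east]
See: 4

Do: maze.move[dir→east]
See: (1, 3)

Do: maze.sense[dir→south]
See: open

Do: stack.push[x→south]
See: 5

Do: maze.move[dir→south]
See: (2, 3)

Do: maze.sense[dir→south]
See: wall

Do: maze.sense[dir→east]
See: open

Do: stack.push[x→east]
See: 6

Do: maze.move[dir→east]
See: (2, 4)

Do: maze.sense[dir→north]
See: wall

Do: maze.sense[dir→south]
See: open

Do: stack.push[x→south]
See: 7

Do: maze.move[dir→south]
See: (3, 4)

Do: maze.sense[dir→south]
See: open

Do: stack.push[x→south]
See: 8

Do: maze.move[dir→south]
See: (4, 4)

Do: maze.sense[dir→west]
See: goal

Do: maze.move[dir→west]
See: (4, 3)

Answer: (4, 3)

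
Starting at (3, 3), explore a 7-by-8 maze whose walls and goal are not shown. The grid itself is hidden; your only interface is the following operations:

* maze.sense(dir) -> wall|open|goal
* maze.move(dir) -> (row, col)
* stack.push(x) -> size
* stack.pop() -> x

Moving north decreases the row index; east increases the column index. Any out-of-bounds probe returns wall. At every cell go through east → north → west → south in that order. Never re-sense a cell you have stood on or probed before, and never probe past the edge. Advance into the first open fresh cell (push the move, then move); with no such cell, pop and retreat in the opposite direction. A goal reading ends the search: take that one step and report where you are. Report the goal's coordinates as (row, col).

~$ maze.sense east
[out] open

~$ stack.push east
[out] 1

~$ maze.move east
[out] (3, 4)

~$ maze.sense east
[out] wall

~$ maze.sense north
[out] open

~$ stack.push north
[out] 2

~$ maze.move north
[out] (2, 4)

~$ maze.sense east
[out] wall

~$ maze.sense north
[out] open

~$ stack.push north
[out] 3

~$ maze.move north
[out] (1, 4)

~$ maze.sense east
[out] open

~$ stack.push east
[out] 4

~$ maze.move east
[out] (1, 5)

~$ maze.sense east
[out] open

~$ stack.push east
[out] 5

~$ maze.move east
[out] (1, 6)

~$ maze.sense east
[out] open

~$ stack.push east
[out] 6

~$ maze.move east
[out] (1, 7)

~$ maze.sense north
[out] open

~$ stack.push north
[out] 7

~$ maze.move north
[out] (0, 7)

~$ maze.sense west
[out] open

~$ stack.push west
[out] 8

~$ maze.move west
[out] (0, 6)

~$ maze.sense west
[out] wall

~$ stack.pop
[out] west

~$ maze.move east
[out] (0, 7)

~$ stack.pop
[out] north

~$ maze.move south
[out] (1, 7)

~$ maze.sense south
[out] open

~$ stack.push south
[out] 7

~$ maze.move south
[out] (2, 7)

~$ maze.sense west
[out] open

~$ stack.push west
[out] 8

~$ maze.move west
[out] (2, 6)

~$ maze.sense south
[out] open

~$ stack.push south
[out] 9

~$ maze.move south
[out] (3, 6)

~$ maze.sense east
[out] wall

~$ maze.sense south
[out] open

~$ stack.push south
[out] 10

~$ maze.move south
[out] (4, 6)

~$ maze.sense east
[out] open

~$ stack.push east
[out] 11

~$ maze.move east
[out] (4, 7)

~$ maze.sense south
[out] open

~$ stack.push south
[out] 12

~$ maze.move south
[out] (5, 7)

~$ maze.sense west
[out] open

~$ stack.push west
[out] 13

~$ maze.move west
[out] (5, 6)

~$ maze.sense west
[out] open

~$ stack.push west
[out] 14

~$ maze.move west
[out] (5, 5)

~$ maze.sense north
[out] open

~$ stack.push north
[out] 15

~$ maze.move north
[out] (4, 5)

~$ maze.sense west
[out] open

~$ stack.push west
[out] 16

~$ maze.move west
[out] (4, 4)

~$ maze.sense west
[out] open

~$ stack.push west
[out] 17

~$ maze.move west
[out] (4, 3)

~$ maze.sense west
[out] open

~$ stack.push west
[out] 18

~$ maze.move west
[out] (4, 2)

~$ maze.sense north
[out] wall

~$ maze.sense west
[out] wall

~$ maze.sense south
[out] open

~$ stack.push south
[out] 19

~$ maze.move south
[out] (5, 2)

~$ maze.sense east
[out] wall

~$ maze.sense west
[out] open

~$ stack.push west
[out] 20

~$ maze.move west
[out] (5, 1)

~$ maze.sense west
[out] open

~$ stack.push west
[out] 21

~$ maze.move west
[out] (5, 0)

~$ maze.sense north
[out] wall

~$ maze.sense south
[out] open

~$ stack.push south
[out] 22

~$ maze.move south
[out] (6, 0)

~$ maze.sense east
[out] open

~$ stack.push east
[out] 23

~$ maze.move east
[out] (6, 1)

~$ maze.sense east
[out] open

~$ stack.push east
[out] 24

~$ maze.move east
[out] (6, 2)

~$ maze.sense east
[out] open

~$ stack.push east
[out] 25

~$ maze.move east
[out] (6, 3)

~$ maze.sense east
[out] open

~$ stack.push east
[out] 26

~$ maze.move east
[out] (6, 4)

~$ maze.sense east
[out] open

~$ stack.push east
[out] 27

~$ maze.move east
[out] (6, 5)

~$ maze.sense east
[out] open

~$ stack.push east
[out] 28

~$ maze.move east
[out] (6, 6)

~$ maze.sense east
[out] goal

~$ maze.move east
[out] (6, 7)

Answer: (6, 7)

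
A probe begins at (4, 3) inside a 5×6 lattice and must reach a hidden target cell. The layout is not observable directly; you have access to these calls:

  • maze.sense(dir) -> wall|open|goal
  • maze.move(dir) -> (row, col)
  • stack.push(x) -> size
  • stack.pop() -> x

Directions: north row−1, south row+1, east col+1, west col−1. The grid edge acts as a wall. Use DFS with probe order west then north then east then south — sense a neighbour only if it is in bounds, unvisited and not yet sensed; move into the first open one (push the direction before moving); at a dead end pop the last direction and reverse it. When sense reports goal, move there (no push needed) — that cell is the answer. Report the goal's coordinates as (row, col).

>>> maze.sense dir=west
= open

>>> stack.push x=west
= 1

>>> maze.move dir=west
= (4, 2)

>>> maze.sense dir=west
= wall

>>> maze.sense dir=north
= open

>>> stack.push x=north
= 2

>>> maze.move dir=north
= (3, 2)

>>> maze.sense dir=west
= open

>>> stack.push x=west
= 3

>>> maze.move dir=west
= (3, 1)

>>> maze.sense dir=west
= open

>>> stack.push x=west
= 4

>>> maze.move dir=west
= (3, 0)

>>> maze.sense dir=north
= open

>>> stack.push x=north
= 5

>>> maze.move dir=north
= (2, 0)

>>> maze.sense dir=north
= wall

>>> maze.sense dir=east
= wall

>>> stack.pop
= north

>>> maze.move dir=south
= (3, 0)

>>> maze.sense dir=south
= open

>>> stack.push x=south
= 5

>>> maze.move dir=south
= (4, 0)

>>> stack.pop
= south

>>> maze.move dir=north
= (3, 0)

>>> stack.pop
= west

>>> maze.move dir=east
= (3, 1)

>>> stack.pop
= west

>>> maze.move dir=east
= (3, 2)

>>> maze.sense dir=north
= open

>>> stack.push x=north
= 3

>>> maze.move dir=north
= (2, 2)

>>> maze.sense dir=north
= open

>>> stack.push x=north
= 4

>>> maze.move dir=north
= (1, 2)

>>> maze.sense dir=west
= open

>>> stack.push x=west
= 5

>>> maze.move dir=west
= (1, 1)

>>> maze.sense dir=north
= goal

>>> maze.move dir=north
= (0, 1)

Answer: (0, 1)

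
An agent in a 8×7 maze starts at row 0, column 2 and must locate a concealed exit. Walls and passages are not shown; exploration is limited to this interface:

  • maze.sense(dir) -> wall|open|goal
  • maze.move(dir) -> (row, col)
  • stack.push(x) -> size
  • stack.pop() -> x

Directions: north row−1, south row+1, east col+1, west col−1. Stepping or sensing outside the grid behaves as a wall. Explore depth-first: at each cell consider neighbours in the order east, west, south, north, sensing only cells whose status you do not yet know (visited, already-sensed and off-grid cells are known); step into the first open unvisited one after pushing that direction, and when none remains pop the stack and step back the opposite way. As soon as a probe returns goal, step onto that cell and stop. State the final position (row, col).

~$ maze.sense dir='east'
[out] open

~$ stack.push x='east'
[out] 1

~$ maze.move dir='east'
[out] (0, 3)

~$ maze.sense dir='east'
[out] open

~$ stack.push x='east'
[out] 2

~$ maze.move dir='east'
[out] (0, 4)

~$ maze.sense dir='east'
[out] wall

~$ maze.sense dir='south'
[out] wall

~$ stack.pop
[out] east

~$ maze.move dir='west'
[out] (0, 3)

~$ maze.sense dir='south'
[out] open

~$ stack.push x='south'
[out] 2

~$ maze.move dir='south'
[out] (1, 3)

~$ maze.sense dir='west'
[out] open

~$ stack.push x='west'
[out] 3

~$ maze.move dir='west'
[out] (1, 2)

~$ maze.sense dir='west'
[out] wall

~$ maze.sense dir='south'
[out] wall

~$ stack.pop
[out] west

~$ maze.move dir='east'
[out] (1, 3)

~$ maze.sense dir='south'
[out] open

~$ stack.push x='south'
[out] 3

~$ maze.move dir='south'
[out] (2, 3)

~$ maze.sense dir='east'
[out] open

~$ stack.push x='east'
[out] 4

~$ maze.move dir='east'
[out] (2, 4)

~$ maze.sense dir='east'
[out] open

~$ stack.push x='east'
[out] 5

~$ maze.move dir='east'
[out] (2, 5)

~$ maze.sense dir='east'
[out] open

~$ stack.push x='east'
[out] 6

~$ maze.move dir='east'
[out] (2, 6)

~$ maze.sense dir='south'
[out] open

~$ stack.push x='south'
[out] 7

~$ maze.move dir='south'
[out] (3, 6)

~$ maze.sense dir='west'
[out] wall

~$ maze.sense dir='south'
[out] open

~$ stack.push x='south'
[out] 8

~$ maze.move dir='south'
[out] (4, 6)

~$ maze.sense dir='west'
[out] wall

~$ maze.sense dir='south'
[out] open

~$ stack.push x='south'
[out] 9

~$ maze.move dir='south'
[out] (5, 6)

~$ maze.sense dir='west'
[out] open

~$ stack.push x='west'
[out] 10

~$ maze.move dir='west'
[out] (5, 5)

~$ maze.sense dir='west'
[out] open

~$ stack.push x='west'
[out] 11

~$ maze.move dir='west'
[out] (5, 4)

~$ maze.sense dir='west'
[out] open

~$ stack.push x='west'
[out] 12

~$ maze.move dir='west'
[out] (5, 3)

~$ maze.sense dir='west'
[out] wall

~$ maze.sense dir='south'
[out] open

~$ stack.push x='south'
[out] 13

~$ maze.move dir='south'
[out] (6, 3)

~$ maze.sense dir='east'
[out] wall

~$ maze.sense dir='west'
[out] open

~$ stack.push x='west'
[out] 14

~$ maze.move dir='west'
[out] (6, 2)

~$ maze.sense dir='west'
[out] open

~$ stack.push x='west'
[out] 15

~$ maze.move dir='west'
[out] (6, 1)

~$ maze.sense dir='west'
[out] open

~$ stack.push x='west'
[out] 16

~$ maze.move dir='west'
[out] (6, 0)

~$ maze.sense dir='south'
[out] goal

~$ maze.move dir='south'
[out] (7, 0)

Answer: (7, 0)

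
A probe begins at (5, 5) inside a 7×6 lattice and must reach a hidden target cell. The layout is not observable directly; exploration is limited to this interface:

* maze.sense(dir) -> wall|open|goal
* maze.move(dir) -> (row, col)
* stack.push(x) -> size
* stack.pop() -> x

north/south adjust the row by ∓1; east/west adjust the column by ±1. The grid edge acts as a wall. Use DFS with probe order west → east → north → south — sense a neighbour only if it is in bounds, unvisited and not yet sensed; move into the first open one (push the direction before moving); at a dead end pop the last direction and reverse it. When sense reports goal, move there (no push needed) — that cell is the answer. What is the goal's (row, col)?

Calling maze.sense using dir='west', which returns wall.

Next I call maze.sense using dir='north', and observe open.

I run stack.push using x='north', giving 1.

Invoking maze.move using dir='north', and see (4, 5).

Using maze.sense using dir='west', and see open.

I call stack.push using x='west', and get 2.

Then maze.move using dir='west', giving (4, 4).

Then maze.sense using dir='west', which returns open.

Invoking stack.push using x='west', → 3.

Then maze.move using dir='west', : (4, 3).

Using maze.sense using dir='west', → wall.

I run maze.sense using dir='north', : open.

Invoking stack.push using x='north', giving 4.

Now I run maze.move using dir='north', giving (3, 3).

Using maze.sense using dir='west', → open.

I use stack.push using x='west', and see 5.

I run maze.move using dir='west', and get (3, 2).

I use maze.sense using dir='west', and get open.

I invoke stack.push using x='west', and see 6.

I use maze.move using dir='west', — result: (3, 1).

I invoke maze.sense using dir='west', which returns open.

I try stack.push using x='west', and see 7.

Then maze.move using dir='west', and observe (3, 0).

Now I run maze.sense using dir='north', which returns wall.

Invoking maze.sense using dir='south', → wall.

I try stack.pop, → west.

I run maze.move using dir='east', and observe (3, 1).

Calling maze.sense using dir='north', which returns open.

Then stack.push using x='north', and get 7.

I try maze.move using dir='north', yielding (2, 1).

Invoking maze.sense using dir='east', — result: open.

I try stack.push using x='east', → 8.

Invoking maze.move using dir='east', and observe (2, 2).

I invoke maze.sense using dir='east', → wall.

Using maze.sense using dir='north', giving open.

Using stack.push using x='north', → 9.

Using maze.move using dir='north', and observe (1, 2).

Then maze.sense using dir='west', which returns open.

I try stack.push using x='west', giving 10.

Now I run maze.move using dir='west', : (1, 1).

Using maze.sense using dir='west', yielding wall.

I try maze.sense using dir='north', : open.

Calling stack.push using x='north', and observe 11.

Invoking maze.move using dir='north', which returns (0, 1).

Using maze.sense using dir='west', which returns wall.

I invoke maze.sense using dir='east', and observe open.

Then stack.push using x='east', and see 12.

I run maze.move using dir='east', and observe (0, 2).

I try maze.sense using dir='east', and get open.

Invoking stack.push using x='east', → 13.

Calling maze.move using dir='east', and get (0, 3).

Using maze.sense using dir='east', : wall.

Next I call maze.sense using dir='south', giving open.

Calling stack.push using x='south', → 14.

Next I call maze.move using dir='south', → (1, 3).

I use maze.sense using dir='east', and observe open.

I use stack.push using x='east', and get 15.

I invoke maze.move using dir='east', yielding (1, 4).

I run maze.sense using dir='east', and observe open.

I call stack.push using x='east', → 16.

Using maze.move using dir='east', and see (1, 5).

Using maze.sense using dir='north', yielding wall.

Using maze.sense using dir='south', → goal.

I use maze.move using dir='south', yielding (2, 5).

Answer: (2, 5)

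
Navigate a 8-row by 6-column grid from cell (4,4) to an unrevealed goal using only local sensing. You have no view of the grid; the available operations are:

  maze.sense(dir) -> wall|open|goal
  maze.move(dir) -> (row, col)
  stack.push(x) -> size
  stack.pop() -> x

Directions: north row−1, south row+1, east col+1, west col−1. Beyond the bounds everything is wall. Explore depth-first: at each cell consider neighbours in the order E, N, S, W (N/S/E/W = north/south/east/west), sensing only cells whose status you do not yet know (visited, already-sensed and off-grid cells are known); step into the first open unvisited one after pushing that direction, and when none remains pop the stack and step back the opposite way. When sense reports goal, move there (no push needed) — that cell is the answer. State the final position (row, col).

I use maze.sense on dir=east, giving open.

I call stack.push on x=east, → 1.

Using maze.move on dir=east, yielding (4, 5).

Calling maze.sense on dir=north, and see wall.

I call maze.sense on dir=south, : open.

I invoke stack.push on x=south, and observe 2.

Calling maze.move on dir=south, giving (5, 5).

I try maze.sense on dir=south, and see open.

I run stack.push on x=south, and see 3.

Then maze.move on dir=south, giving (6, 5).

I use maze.sense on dir=south, yielding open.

Then stack.push on x=south, : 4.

I use maze.move on dir=south, and see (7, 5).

I call maze.sense on dir=west, → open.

Using stack.push on x=west, : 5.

I call maze.move on dir=west, and get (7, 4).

I use maze.sense on dir=north, and get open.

I try stack.push on x=north, and get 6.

Next I call maze.move on dir=north, — result: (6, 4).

I invoke maze.sense on dir=north, giving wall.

I try maze.sense on dir=west, yielding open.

Invoking stack.push on x=west, and get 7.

Invoking maze.move on dir=west, and observe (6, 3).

Now I run maze.sense on dir=north, and see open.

I run stack.push on x=north, — result: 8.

I invoke maze.move on dir=north, and observe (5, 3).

Invoking maze.sense on dir=north, : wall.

Using maze.sense on dir=west, giving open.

Using stack.push on x=west, and observe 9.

Invoking maze.move on dir=west, giving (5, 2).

I invoke maze.sense on dir=north, → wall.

Then maze.sense on dir=south, which returns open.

I try stack.push on x=south, and see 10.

Next I call maze.move on dir=south, : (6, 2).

I try maze.sense on dir=south, — result: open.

Now I run stack.push on x=south, and see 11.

I use maze.move on dir=south, and get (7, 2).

Calling maze.sense on dir=east, — result: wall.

I call maze.sense on dir=west, yielding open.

Next I call stack.push on x=west, which returns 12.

Using maze.move on dir=west, which returns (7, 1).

I call maze.sense on dir=north, yielding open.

I call stack.push on x=north, and see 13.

Calling maze.move on dir=north, and observe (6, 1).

Now I run maze.sense on dir=north, giving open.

I call stack.push on x=north, : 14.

I try maze.move on dir=north, — result: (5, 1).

I run maze.sense on dir=north, → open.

I use stack.push on x=north, : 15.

Now I run maze.move on dir=north, — result: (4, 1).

I try maze.sense on dir=north, : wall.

Next I call maze.sense on dir=west, and see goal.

Invoking maze.move on dir=west, — result: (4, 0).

Answer: (4, 0)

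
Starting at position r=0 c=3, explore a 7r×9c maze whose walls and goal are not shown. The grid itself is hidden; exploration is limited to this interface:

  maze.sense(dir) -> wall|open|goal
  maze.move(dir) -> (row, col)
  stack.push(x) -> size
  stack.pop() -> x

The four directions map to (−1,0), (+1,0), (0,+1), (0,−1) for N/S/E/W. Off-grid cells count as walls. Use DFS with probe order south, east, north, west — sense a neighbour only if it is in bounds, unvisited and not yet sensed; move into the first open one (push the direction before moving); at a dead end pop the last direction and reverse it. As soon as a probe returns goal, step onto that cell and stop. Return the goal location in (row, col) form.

Do: sense[dir=south]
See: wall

Do: sense[dir=east]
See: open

Do: push[x=east]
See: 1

Do: move[dir=east]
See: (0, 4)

Do: sense[dir=south]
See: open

Do: push[x=south]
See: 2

Do: move[dir=south]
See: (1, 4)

Do: sense[dir=south]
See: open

Do: push[x=south]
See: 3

Do: move[dir=south]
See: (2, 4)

Do: sense[dir=south]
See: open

Do: push[x=south]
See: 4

Do: move[dir=south]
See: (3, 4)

Do: sense[dir=south]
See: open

Do: push[x=south]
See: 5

Do: move[dir=south]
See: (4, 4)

Do: sense[dir=south]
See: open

Do: push[x=south]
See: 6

Do: move[dir=south]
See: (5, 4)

Do: sense[dir=south]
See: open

Do: push[x=south]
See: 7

Do: move[dir=south]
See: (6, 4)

Do: sense[dir=east]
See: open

Do: push[x=east]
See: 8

Do: move[dir=east]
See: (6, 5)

Do: sense[dir=east]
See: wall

Do: sense[dir=north]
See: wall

Do: pop[]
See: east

Do: move[dir=west]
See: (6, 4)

Do: sense[dir=west]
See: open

Do: push[x=west]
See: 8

Do: move[dir=west]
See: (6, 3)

Do: sense[dir=north]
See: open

Do: push[x=north]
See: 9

Do: move[dir=north]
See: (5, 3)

Do: sense[dir=north]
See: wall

Do: sense[dir=west]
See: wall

Do: pop[]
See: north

Do: move[dir=south]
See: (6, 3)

Do: sense[dir=west]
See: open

Do: push[x=west]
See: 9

Do: move[dir=west]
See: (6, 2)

Do: sense[dir=west]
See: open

Do: push[x=west]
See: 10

Do: move[dir=west]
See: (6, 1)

Do: sense[dir=north]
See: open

Do: push[x=north]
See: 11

Do: move[dir=north]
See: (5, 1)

Do: sense[dir=north]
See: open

Do: push[x=north]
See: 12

Do: move[dir=north]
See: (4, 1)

Do: sense[dir=east]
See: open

Do: push[x=east]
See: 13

Do: move[dir=east]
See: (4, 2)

Do: sense[dir=north]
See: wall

Do: pop[]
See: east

Do: move[dir=west]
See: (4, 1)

Do: sense[dir=north]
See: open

Do: push[x=north]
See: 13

Do: move[dir=north]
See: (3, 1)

Do: sense[dir=north]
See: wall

Do: sense[dir=west]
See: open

Do: push[x=west]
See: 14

Do: move[dir=west]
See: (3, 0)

Do: sense[dir=south]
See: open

Do: push[x=south]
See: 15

Do: move[dir=south]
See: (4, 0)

Do: sense[dir=south]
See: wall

Do: pop[]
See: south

Do: move[dir=north]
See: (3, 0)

Do: sense[dir=north]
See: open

Do: push[x=north]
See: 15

Do: move[dir=north]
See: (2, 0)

Do: sense[dir=north]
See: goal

Do: move[dir=north]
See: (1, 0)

Answer: (1, 0)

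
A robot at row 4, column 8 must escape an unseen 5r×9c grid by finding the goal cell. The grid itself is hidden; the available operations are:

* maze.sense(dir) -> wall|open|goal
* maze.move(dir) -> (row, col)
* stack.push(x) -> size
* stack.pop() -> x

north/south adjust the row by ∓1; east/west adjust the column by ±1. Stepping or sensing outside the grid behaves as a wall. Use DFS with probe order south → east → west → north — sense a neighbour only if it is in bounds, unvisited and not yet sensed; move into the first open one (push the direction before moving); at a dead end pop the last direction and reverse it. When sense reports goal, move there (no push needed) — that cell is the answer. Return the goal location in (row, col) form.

·→ maze.sense(dir=west)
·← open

·→ stack.push(x=west)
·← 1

·→ maze.move(dir=west)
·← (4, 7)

·→ maze.sense(dir=west)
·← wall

·→ maze.sense(dir=north)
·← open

·→ stack.push(x=north)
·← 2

·→ maze.move(dir=north)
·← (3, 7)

·→ maze.sense(dir=east)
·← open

·→ stack.push(x=east)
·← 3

·→ maze.move(dir=east)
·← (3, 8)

·→ maze.sense(dir=north)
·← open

·→ stack.push(x=north)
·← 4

·→ maze.move(dir=north)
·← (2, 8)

·→ maze.sense(dir=west)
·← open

·→ stack.push(x=west)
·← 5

·→ maze.move(dir=west)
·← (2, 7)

·→ maze.sense(dir=west)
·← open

·→ stack.push(x=west)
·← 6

·→ maze.move(dir=west)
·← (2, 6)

·→ maze.sense(dir=south)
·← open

·→ stack.push(x=south)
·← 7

·→ maze.move(dir=south)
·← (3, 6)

·→ maze.sense(dir=west)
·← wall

·→ stack.pop()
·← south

·→ maze.move(dir=north)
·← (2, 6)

·→ maze.sense(dir=west)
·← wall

·→ maze.sense(dir=north)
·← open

·→ stack.push(x=north)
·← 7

·→ maze.move(dir=north)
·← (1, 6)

·→ maze.sense(dir=east)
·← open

·→ stack.push(x=east)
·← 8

·→ maze.move(dir=east)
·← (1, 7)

·→ maze.sense(dir=east)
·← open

·→ stack.push(x=east)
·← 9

·→ maze.move(dir=east)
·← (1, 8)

·→ maze.sense(dir=north)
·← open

·→ stack.push(x=north)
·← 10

·→ maze.move(dir=north)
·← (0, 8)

·→ maze.sense(dir=west)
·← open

·→ stack.push(x=west)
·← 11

·→ maze.move(dir=west)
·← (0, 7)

·→ maze.sense(dir=west)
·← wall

·→ stack.pop()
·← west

·→ maze.move(dir=east)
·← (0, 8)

·→ stack.pop()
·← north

·→ maze.move(dir=south)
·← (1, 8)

·→ stack.pop()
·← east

·→ maze.move(dir=west)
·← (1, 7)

·→ stack.pop()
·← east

·→ maze.move(dir=west)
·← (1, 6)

·→ maze.sense(dir=west)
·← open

·→ stack.push(x=west)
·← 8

·→ maze.move(dir=west)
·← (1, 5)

·→ maze.sense(dir=west)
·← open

·→ stack.push(x=west)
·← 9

·→ maze.move(dir=west)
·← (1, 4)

·→ maze.sense(dir=south)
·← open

·→ stack.push(x=south)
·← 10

·→ maze.move(dir=south)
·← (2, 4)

·→ maze.sense(dir=south)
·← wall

·→ maze.sense(dir=west)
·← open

·→ stack.push(x=west)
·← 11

·→ maze.move(dir=west)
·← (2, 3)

·→ maze.sense(dir=south)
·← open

·→ stack.push(x=south)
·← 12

·→ maze.move(dir=south)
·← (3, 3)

·→ maze.sense(dir=south)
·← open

·→ stack.push(x=south)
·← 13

·→ maze.move(dir=south)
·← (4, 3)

·→ maze.sense(dir=east)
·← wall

·→ maze.sense(dir=west)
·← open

·→ stack.push(x=west)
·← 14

·→ maze.move(dir=west)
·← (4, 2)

·→ maze.sense(dir=west)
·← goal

·→ maze.move(dir=west)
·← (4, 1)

Answer: (4, 1)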